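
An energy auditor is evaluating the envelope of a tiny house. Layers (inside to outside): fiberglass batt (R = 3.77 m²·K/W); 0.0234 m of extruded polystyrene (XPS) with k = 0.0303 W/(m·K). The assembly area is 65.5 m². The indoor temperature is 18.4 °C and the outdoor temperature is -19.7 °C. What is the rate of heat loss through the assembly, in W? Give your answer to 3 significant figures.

549 W

0.0234/0.0303 = 0.7723
R_total = 3.77 + 0.7723 = 4.542 m²·K/W
Q = A·ΔT/R = 65.5 × (18.4 − (-19.7)) / 4.542 = 549.4 W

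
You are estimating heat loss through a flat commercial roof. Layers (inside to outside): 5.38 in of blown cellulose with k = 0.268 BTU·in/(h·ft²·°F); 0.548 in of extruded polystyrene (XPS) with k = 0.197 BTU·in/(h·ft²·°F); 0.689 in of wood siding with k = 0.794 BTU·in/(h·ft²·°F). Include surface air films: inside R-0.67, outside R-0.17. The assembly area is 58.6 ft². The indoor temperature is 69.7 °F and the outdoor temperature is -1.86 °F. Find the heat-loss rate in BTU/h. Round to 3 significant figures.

171 BTU/h

5.38/0.268 = 20.07
0.548/0.197 = 2.782
0.689/0.794 = 0.8678
R_total = 0.67 + 20.07 + 2.782 + 0.8678 + 0.17 = 24.56 ft²·°F·h/BTU
Q = A·ΔT/R = 58.6 × (69.7 − (-1.86)) / 24.56 = 170.7 BTU/h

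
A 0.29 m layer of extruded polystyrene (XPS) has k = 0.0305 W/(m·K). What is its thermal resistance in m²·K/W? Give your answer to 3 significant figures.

R = L/k = 0.29/0.0305 = 9.508 m²·K/W

9.51 m²·K/W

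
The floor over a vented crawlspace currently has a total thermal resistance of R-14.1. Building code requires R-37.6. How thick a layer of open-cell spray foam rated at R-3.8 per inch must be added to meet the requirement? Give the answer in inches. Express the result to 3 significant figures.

6.18 in

ΔR = 37.6 − 14.1 = 23.5 ft²·°F·h/BTU
L = ΔR / (R/in) = 23.5/3.8 = 6.184 in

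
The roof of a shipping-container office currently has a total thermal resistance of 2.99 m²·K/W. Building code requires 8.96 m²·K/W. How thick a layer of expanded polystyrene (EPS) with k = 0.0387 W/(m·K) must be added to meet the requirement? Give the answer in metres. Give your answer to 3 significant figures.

ΔR = 8.96 − 2.99 = 5.97 m²·K/W
L = ΔR × k = 5.97 × 0.0387 = 0.231 m

0.231 m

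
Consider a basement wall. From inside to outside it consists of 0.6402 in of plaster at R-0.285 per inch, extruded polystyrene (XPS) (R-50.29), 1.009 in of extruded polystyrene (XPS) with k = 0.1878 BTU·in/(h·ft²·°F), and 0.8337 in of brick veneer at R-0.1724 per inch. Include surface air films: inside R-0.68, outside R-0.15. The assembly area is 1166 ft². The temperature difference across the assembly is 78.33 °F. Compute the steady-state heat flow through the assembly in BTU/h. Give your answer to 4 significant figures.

0.6402 × 0.285 = 0.18246
1.009/0.1878 = 5.3727
0.8337 × 0.1724 = 0.14373
R_total = 0.68 + 0.18246 + 50.29 + 5.3727 + 0.14373 + 0.15 = 56.819 ft²·°F·h/BTU
Q = A·ΔT/R = 1166 × 78.33 / 56.819 = 1607.4 BTU/h

1607 BTU/h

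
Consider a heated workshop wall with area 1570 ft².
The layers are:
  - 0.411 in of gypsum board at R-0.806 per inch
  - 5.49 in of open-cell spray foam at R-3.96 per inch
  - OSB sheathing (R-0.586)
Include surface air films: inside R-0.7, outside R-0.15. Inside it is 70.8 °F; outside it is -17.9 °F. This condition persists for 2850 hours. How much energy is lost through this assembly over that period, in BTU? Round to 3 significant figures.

0.411 × 0.806 = 0.3313
5.49 × 3.96 = 21.74
R_total = 0.7 + 0.3313 + 21.74 + 0.586 + 0.15 = 23.51 ft²·°F·h/BTU
Q = 1570 × (70.8 − (-17.9)) / 23.51 = 5924 BTU/h
E = 5924 × 2850 = 16880000 BTU

16900000 BTU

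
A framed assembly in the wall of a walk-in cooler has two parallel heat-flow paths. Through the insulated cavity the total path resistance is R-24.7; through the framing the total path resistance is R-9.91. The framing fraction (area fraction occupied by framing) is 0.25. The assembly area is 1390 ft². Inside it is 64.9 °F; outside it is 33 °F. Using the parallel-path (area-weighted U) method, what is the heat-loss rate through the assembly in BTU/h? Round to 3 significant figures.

2460 BTU/h

U_eff = 0.75/24.7 + 0.25/9.91 = 0.03036 + 0.02523 = 0.05559
R_eff = 1/U_eff = 17.99 ft²·°F·h/BTU
Q = 1390 × (64.9 − 33) / 17.99 = 2465 BTU/h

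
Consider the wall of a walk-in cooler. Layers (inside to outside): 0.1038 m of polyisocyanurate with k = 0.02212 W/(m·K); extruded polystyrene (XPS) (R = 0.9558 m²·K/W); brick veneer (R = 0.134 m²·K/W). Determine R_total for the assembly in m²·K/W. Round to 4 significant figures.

5.782 m²·K/W

0.1038/0.02212 = 4.6926
R_total = 4.6926 + 0.9558 + 0.134 = 5.7824 m²·K/W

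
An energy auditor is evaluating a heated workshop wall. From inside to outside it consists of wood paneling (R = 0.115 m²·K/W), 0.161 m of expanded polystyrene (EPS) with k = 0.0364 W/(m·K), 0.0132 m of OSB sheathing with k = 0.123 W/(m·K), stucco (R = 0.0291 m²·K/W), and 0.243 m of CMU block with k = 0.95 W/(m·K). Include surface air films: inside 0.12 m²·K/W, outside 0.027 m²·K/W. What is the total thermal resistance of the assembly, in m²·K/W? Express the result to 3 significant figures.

5.08 m²·K/W

0.161/0.0364 = 4.423
0.0132/0.123 = 0.1073
0.243/0.95 = 0.2558
R_total = 0.12 + 0.115 + 4.423 + 0.1073 + 0.0291 + 0.2558 + 0.027 = 5.077 m²·K/W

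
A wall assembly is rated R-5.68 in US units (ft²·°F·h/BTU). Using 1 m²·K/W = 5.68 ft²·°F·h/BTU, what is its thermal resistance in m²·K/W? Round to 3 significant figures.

1.00 m²·K/W

R_SI = 5.68/5.68 = 1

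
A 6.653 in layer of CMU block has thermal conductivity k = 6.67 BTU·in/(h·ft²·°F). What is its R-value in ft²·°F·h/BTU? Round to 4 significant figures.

R = L/k = 6.653/6.67 = 0.99745 ft²·°F·h/BTU

0.9975 ft²·°F·h/BTU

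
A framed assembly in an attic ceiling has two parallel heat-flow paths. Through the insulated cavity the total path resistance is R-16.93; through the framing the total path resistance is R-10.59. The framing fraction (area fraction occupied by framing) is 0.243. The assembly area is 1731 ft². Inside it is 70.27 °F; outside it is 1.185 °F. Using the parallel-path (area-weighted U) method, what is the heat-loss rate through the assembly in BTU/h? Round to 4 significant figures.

U_eff = 0.757/16.93 + 0.243/10.59 = 0.044714 + 0.022946 = 0.06766
R_eff = 1/U_eff = 14.78 ft²·°F·h/BTU
Q = 1731 × (70.27 − 1.185) / 14.78 = 8091.2 BTU/h

8091 BTU/h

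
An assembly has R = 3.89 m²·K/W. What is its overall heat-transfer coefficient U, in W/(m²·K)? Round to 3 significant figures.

U = 1/R = 1/3.89 = 0.2571

0.257 W/(m²·K)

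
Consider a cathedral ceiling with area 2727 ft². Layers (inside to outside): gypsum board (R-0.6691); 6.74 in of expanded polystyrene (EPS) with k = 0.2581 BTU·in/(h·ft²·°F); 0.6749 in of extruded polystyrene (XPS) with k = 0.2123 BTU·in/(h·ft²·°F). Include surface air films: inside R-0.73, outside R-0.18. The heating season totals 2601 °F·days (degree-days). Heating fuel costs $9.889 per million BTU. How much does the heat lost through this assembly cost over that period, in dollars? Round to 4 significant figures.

54.53 dollars

6.74/0.2581 = 26.114
0.6749/0.2123 = 3.179
R_total = 0.73 + 0.6691 + 26.114 + 3.179 + 0.18 = 30.872 ft²·°F·h/BTU
E = A × HDD × 24 / R = 2727 × 2601 × 24 / 30.872 = 5514100 BTU
Cost = 5514100/10⁶ × 9.889 = $54.529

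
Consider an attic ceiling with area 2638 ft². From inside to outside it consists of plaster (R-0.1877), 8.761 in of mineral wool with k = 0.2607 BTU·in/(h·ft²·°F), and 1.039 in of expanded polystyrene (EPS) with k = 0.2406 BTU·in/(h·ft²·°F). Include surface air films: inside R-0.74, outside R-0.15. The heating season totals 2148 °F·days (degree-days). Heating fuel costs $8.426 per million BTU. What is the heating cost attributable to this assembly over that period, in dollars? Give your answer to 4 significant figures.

29.38 dollars

8.761/0.2607 = 33.606
1.039/0.2406 = 4.3184
R_total = 0.74 + 0.1877 + 33.606 + 4.3184 + 0.15 = 39.002 ft²·°F·h/BTU
E = A × HDD × 24 / R = 2638 × 2148 × 24 / 39.002 = 3486900 BTU
Cost = 3486900/10⁶ × 8.426 = $29.38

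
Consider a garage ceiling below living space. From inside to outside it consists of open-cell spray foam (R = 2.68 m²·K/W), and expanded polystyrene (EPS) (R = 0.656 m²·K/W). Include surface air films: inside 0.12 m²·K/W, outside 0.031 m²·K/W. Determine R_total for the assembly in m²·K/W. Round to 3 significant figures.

3.49 m²·K/W

R_total = 0.12 + 2.68 + 0.656 + 0.031 = 3.487 m²·K/W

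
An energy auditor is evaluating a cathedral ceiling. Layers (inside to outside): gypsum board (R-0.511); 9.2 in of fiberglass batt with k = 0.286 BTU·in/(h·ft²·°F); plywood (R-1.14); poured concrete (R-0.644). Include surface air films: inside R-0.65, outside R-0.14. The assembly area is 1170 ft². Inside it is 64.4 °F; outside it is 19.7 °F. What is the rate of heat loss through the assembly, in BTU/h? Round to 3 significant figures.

9.2/0.286 = 32.17
R_total = 0.65 + 0.511 + 32.17 + 1.14 + 0.644 + 0.14 = 35.25 ft²·°F·h/BTU
Q = A·ΔT/R = 1170 × (64.4 − 19.7) / 35.25 = 1484 BTU/h

1480 BTU/h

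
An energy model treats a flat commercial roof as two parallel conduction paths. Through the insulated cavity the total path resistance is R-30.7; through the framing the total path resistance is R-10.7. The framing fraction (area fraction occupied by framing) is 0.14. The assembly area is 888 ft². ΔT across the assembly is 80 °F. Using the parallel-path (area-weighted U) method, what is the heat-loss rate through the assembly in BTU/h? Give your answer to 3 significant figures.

U_eff = 0.86/30.7 + 0.14/10.7 = 0.02801 + 0.01308 = 0.0411
R_eff = 1/U_eff = 24.33 ft²·°F·h/BTU
Q = 888 × 80 / 24.33 = 2920 BTU/h

2920 BTU/h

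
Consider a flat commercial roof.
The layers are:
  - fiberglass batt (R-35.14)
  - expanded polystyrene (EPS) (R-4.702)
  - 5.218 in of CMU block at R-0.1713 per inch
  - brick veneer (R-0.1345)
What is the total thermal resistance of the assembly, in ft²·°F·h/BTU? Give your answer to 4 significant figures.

5.218 × 0.1713 = 0.89384
R_total = 35.14 + 4.702 + 0.89384 + 0.1345 = 40.87 ft²·°F·h/BTU

40.87 ft²·°F·h/BTU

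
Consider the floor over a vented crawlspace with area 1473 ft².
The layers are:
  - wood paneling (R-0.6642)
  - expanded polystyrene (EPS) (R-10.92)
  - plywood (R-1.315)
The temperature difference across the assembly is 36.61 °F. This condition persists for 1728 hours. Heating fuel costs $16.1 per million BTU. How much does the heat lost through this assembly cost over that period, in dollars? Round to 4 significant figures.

116.3 dollars

R_total = 0.6642 + 10.92 + 1.315 = 12.899 ft²·°F·h/BTU
Q = 1473 × 36.61 / 12.899 = 4180.6 BTU/h
E = 4180.6 × 1728 = 7224100 BTU
Cost = 7224100/10⁶ × 16.1 = $116.31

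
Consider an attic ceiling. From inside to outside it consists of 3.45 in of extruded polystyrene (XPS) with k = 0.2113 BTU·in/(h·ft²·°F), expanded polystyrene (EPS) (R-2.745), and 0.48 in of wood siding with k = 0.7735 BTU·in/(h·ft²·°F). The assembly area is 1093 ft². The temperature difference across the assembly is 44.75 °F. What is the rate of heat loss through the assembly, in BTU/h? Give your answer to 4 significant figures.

3.45/0.2113 = 16.327
0.48/0.7735 = 0.62056
R_total = 16.327 + 2.745 + 0.62056 = 19.693 ft²·°F·h/BTU
Q = A·ΔT/R = 1093 × 44.75 / 19.693 = 2483.7 BTU/h

2484 BTU/h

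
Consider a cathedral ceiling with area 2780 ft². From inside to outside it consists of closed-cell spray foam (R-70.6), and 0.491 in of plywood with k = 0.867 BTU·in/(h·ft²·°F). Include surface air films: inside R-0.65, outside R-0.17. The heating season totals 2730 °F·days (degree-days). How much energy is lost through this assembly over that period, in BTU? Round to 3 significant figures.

2530000 BTU

0.491/0.867 = 0.5663
R_total = 0.65 + 70.6 + 0.5663 + 0.17 = 71.99 ft²·°F·h/BTU
E = A × HDD × 24 / R = 2780 × 2730 × 24 / 71.99 = 2530000 BTU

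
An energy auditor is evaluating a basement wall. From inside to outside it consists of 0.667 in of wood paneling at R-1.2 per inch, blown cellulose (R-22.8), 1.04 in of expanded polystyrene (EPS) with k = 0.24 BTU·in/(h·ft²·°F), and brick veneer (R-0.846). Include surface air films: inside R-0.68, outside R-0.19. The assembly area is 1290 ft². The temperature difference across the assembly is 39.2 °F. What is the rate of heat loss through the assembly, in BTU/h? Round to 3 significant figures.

0.667 × 1.2 = 0.8004
1.04/0.24 = 4.333
R_total = 0.68 + 0.8004 + 22.8 + 4.333 + 0.846 + 0.19 = 29.65 ft²·°F·h/BTU
Q = A·ΔT/R = 1290 × 39.2 / 29.65 = 1706 BTU/h

1710 BTU/h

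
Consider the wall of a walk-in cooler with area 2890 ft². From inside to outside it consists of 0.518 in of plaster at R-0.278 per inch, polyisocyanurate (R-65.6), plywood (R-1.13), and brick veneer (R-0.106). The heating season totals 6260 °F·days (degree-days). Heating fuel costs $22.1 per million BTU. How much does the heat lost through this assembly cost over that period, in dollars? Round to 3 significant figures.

0.518 × 0.278 = 0.144
R_total = 0.144 + 65.6 + 1.13 + 0.106 = 66.98 ft²·°F·h/BTU
E = A × HDD × 24 / R = 2890 × 6260 × 24 / 66.98 = 6482000 BTU
Cost = 6482000/10⁶ × 22.1 = $143.3

143 dollars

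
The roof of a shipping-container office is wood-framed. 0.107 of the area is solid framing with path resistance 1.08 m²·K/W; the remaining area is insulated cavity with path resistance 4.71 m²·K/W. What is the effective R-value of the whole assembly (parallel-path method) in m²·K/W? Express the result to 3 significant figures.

3.46 m²·K/W

U_eff = 0.893/4.71 + 0.107/1.08 = 0.1896 + 0.09907 = 0.2887
R_eff = 1/U_eff = 3.464 m²·K/W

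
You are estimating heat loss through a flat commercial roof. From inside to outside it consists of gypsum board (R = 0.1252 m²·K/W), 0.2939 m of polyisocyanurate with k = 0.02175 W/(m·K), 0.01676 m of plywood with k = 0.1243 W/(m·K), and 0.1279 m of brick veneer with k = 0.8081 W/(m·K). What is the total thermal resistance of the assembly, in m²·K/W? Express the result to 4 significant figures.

0.2939/0.02175 = 13.513
0.01676/0.1243 = 0.13484
0.1279/0.8081 = 0.15827
R_total = 0.1252 + 13.513 + 0.13484 + 0.15827 = 13.931 m²·K/W

13.93 m²·K/W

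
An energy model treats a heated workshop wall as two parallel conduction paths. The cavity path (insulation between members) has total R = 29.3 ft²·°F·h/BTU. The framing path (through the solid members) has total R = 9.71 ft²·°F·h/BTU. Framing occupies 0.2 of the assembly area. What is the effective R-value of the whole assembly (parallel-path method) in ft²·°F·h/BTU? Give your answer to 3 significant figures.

U_eff = 0.8/29.3 + 0.2/9.71 = 0.0273 + 0.0206 = 0.0479
R_eff = 1/U_eff = 20.88 ft²·°F·h/BTU

20.9 ft²·°F·h/BTU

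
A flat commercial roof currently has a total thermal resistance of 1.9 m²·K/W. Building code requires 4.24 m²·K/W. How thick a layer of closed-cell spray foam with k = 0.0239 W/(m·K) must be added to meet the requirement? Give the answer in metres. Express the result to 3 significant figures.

ΔR = 4.24 − 1.9 = 2.34 m²·K/W
L = ΔR × k = 2.34 × 0.0239 = 0.05593 m

0.0559 m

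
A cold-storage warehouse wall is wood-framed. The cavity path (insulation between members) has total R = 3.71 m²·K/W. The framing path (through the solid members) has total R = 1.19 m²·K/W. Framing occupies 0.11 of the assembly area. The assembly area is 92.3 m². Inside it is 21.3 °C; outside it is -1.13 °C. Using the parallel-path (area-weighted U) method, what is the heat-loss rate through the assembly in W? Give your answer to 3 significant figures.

688 W

U_eff = 0.89/3.71 + 0.11/1.19 = 0.2399 + 0.09244 = 0.3323
R_eff = 1/U_eff = 3.009 m²·K/W
Q = 92.3 × (21.3 − (-1.13)) / 3.009 = 688 W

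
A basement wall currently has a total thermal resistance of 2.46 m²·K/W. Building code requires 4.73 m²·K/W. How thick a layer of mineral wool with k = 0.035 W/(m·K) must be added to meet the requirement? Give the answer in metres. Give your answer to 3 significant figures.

0.0795 m

ΔR = 4.73 − 2.46 = 2.27 m²·K/W
L = ΔR × k = 2.27 × 0.035 = 0.07945 m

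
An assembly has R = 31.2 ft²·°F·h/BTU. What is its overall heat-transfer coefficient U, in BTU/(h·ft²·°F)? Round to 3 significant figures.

U = 1/R = 1/31.2 = 0.03205

0.0321 BTU/(h·ft²·°F)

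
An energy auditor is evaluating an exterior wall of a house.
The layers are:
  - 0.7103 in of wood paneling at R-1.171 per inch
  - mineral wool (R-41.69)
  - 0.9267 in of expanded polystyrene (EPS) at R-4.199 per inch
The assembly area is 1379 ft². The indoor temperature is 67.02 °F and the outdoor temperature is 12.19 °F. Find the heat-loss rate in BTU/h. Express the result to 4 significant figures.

0.7103 × 1.171 = 0.83176
0.9267 × 4.199 = 3.8912
R_total = 0.83176 + 41.69 + 3.8912 = 46.413 ft²·°F·h/BTU
Q = A·ΔT/R = 1379 × (67.02 − 12.19) / 46.413 = 1629.1 BTU/h

1629 BTU/h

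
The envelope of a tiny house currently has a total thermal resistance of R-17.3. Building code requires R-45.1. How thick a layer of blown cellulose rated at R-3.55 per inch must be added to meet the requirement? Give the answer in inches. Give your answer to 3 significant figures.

ΔR = 45.1 − 17.3 = 27.8 ft²·°F·h/BTU
L = ΔR / (R/in) = 27.8/3.55 = 7.831 in

7.83 in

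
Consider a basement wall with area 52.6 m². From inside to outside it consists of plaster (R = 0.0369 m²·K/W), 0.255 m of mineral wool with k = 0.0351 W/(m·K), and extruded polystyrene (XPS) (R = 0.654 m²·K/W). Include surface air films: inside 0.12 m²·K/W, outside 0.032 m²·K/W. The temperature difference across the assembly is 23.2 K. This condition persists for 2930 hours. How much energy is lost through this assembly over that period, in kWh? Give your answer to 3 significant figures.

0.255/0.0351 = 7.265
R_total = 0.12 + 0.0369 + 7.265 + 0.654 + 0.032 = 8.108 m²·K/W
Q = 52.6 × 23.2 / 8.108 = 150.5 W
E = 150.5 W × 2930 h / 1000 = 441 kWh

441 kWh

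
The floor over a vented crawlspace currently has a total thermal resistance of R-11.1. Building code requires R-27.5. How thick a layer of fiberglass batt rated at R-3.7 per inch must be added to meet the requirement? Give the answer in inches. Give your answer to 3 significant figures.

ΔR = 27.5 − 11.1 = 16.4 ft²·°F·h/BTU
L = ΔR / (R/in) = 16.4/3.7 = 4.432 in

4.43 in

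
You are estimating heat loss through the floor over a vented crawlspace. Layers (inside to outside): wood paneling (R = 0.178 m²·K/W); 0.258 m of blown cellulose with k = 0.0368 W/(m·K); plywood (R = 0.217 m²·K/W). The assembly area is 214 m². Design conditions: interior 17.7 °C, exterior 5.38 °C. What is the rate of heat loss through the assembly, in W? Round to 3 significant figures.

356 W

0.258/0.0368 = 7.011
R_total = 0.178 + 7.011 + 0.217 = 7.406 m²·K/W
Q = A·ΔT/R = 214 × (17.7 − 5.38) / 7.406 = 356 W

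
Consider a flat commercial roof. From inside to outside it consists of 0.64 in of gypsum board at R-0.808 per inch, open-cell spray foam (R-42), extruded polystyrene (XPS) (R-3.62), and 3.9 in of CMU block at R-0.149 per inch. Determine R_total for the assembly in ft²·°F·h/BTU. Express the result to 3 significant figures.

46.7 ft²·°F·h/BTU

0.64 × 0.808 = 0.5171
3.9 × 0.149 = 0.5811
R_total = 0.5171 + 42 + 3.62 + 0.5811 = 46.72 ft²·°F·h/BTU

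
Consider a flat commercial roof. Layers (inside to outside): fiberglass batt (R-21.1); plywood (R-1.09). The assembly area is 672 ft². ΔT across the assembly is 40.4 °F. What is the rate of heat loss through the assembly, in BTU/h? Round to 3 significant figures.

R_total = 21.1 + 1.09 = 22.19 ft²·°F·h/BTU
Q = A·ΔT/R = 672 × 40.4 / 22.19 = 1223 BTU/h

1220 BTU/h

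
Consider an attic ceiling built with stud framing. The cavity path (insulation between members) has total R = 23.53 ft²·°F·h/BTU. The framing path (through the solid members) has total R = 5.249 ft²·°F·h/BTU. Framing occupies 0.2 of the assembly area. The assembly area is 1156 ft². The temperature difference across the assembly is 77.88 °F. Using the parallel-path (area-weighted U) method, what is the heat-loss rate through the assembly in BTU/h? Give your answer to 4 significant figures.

U_eff = 0.8/23.53 + 0.2/5.249 = 0.033999 + 0.038102 = 0.072102
R_eff = 1/U_eff = 13.869 ft²·°F·h/BTU
Q = 1156 × 77.88 / 13.869 = 6491.3 BTU/h

6491 BTU/h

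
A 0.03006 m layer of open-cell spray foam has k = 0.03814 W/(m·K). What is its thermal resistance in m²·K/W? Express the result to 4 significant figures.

R = L/k = 0.03006/0.03814 = 0.78815 m²·K/W

0.7881 m²·K/W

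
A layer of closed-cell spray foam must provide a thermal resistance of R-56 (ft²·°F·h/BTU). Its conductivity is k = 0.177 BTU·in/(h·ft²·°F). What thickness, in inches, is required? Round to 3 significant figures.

9.91 in

L = R × k = 56 × 0.177 = 9.912 in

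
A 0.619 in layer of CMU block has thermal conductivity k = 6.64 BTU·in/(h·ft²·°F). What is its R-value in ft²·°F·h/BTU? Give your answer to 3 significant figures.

R = L/k = 0.619/6.64 = 0.09322 ft²·°F·h/BTU

0.0932 ft²·°F·h/BTU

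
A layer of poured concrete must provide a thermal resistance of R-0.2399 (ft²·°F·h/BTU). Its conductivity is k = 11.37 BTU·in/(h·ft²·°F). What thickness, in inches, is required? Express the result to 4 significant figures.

2.728 in

L = R × k = 0.2399 × 11.37 = 2.7277 in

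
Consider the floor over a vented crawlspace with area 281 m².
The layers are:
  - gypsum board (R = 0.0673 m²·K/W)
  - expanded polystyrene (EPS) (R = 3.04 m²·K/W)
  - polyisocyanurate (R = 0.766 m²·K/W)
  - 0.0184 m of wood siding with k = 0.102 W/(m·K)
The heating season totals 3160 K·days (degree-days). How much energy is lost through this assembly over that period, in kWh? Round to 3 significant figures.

0.0184/0.102 = 0.1804
R_total = 0.0673 + 3.04 + 0.766 + 0.1804 = 4.054 m²·K/W
E = A × HDD × 24 / R / 1000 = 281 × 3160 × 24 / 4.054 / 1000 = 5257 kWh

5260 kWh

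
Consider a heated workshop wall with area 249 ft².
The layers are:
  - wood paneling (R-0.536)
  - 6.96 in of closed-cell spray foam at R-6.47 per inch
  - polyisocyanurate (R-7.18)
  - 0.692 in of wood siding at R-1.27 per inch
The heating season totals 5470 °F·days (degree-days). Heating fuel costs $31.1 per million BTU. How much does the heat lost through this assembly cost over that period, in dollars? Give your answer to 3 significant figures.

6.96 × 6.47 = 45.03
0.692 × 1.27 = 0.8788
R_total = 0.536 + 45.03 + 7.18 + 0.8788 = 53.63 ft²·°F·h/BTU
E = A × HDD × 24 / R = 249 × 5470 × 24 / 53.63 = 609600 BTU
Cost = 609600/10⁶ × 31.1 = $18.96

19.0 dollars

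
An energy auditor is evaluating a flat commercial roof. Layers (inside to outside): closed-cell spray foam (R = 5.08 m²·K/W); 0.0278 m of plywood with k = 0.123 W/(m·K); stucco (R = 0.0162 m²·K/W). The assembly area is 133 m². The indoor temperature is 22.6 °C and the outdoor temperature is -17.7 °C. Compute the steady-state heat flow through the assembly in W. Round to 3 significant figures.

0.0278/0.123 = 0.226
R_total = 5.08 + 0.226 + 0.0162 = 5.322 m²·K/W
Q = A·ΔT/R = 133 × (22.6 − (-17.7)) / 5.322 = 1007 W

1010 W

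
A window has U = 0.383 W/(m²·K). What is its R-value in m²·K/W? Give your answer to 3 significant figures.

R = 1/U = 1/0.383 = 2.611

2.61 m²·K/W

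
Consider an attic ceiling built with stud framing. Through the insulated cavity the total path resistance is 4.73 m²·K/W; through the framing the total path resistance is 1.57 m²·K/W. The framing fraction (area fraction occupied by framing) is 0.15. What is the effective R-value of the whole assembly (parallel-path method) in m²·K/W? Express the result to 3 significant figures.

U_eff = 0.85/4.73 + 0.15/1.57 = 0.1797 + 0.09554 = 0.2752
R_eff = 1/U_eff = 3.633 m²·K/W

3.63 m²·K/W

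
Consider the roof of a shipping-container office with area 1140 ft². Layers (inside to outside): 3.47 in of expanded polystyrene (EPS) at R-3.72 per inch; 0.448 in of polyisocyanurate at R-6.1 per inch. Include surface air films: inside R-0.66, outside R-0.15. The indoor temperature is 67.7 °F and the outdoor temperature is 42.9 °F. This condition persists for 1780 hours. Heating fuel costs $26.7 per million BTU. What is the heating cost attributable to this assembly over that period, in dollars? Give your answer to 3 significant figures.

3.47 × 3.72 = 12.91
0.448 × 6.1 = 2.733
R_total = 0.66 + 12.91 + 2.733 + 0.15 = 16.45 ft²·°F·h/BTU
Q = 1140 × (67.7 − 42.9) / 16.45 = 1719 BTU/h
E = 1719 × 1780 = 3059000 BTU
Cost = 3059000/10⁶ × 26.7 = $81.68

81.7 dollars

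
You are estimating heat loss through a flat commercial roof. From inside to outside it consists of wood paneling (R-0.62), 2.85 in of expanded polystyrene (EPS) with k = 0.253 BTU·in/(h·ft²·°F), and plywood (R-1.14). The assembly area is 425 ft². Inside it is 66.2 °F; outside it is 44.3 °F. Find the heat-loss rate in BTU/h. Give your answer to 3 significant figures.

2.85/0.253 = 11.26
R_total = 0.62 + 11.26 + 1.14 = 13.02 ft²·°F·h/BTU
Q = A·ΔT/R = 425 × (66.2 − 44.3) / 13.02 = 714.6 BTU/h

715 BTU/h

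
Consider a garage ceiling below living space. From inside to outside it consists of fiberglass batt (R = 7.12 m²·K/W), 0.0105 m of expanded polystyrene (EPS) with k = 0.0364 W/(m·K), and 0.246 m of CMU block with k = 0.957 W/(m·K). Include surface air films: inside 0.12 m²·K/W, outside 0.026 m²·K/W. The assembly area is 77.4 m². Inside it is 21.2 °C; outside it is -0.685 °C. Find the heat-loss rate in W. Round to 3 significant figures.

0.0105/0.0364 = 0.2885
0.246/0.957 = 0.2571
R_total = 0.12 + 7.12 + 0.2885 + 0.2571 + 0.026 = 7.812 m²·K/W
Q = A·ΔT/R = 77.4 × (21.2 − (-0.685)) / 7.812 = 216.8 W

217 W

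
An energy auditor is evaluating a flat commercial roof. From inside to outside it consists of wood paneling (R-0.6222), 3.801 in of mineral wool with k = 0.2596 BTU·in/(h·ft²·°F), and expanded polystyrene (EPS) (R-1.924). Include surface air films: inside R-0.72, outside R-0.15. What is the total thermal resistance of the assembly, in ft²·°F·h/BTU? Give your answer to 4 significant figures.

3.801/0.2596 = 14.642
R_total = 0.72 + 0.6222 + 14.642 + 1.924 + 0.15 = 18.058 ft²·°F·h/BTU

18.06 ft²·°F·h/BTU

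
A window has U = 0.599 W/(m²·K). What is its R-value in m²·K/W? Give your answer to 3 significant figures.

R = 1/U = 1/0.599 = 1.669

1.67 m²·K/W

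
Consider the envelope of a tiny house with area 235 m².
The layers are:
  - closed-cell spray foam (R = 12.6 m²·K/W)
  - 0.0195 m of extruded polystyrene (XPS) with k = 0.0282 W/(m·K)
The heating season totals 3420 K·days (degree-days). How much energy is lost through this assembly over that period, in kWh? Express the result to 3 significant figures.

0.0195/0.0282 = 0.6915
R_total = 12.6 + 0.6915 = 13.29 m²·K/W
E = A × HDD × 24 / R / 1000 = 235 × 3420 × 24 / 13.29 / 1000 = 1451 kWh

1450 kWh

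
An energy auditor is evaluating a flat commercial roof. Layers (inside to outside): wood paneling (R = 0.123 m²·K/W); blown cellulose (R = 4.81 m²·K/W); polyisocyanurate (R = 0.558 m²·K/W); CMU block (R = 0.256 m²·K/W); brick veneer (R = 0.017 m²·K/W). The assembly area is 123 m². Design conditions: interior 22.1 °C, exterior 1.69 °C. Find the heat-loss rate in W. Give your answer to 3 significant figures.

R_total = 0.123 + 4.81 + 0.558 + 0.256 + 0.017 = 5.764 m²·K/W
Q = A·ΔT/R = 123 × (22.1 − 1.69) / 5.764 = 435.5 W

436 W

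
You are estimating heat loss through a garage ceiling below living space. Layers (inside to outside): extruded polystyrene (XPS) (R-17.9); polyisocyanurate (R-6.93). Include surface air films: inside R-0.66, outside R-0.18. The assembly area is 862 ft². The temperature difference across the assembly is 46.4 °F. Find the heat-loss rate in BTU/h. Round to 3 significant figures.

1560 BTU/h

R_total = 0.66 + 17.9 + 6.93 + 0.18 = 25.67 ft²·°F·h/BTU
Q = A·ΔT/R = 862 × 46.4 / 25.67 = 1558 BTU/h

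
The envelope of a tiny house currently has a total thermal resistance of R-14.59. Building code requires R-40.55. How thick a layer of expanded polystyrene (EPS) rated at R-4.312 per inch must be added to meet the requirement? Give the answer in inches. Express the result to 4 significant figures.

6.020 in

ΔR = 40.55 − 14.59 = 25.96 ft²·°F·h/BTU
L = ΔR / (R/in) = 25.96/4.312 = 6.0204 in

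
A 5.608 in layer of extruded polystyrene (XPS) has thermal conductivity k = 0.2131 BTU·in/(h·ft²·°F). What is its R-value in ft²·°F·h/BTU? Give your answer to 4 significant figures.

26.32 ft²·°F·h/BTU

R = L/k = 5.608/0.2131 = 26.316 ft²·°F·h/BTU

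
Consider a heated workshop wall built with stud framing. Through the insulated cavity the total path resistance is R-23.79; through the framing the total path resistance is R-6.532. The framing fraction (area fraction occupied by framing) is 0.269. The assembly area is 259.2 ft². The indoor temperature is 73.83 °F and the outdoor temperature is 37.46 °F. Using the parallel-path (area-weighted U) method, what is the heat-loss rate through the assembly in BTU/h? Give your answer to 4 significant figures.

677.9 BTU/h

U_eff = 0.731/23.79 + 0.269/6.532 = 0.030727 + 0.041182 = 0.071909
R_eff = 1/U_eff = 13.906 ft²·°F·h/BTU
Q = 259.2 × (73.83 − 37.46) / 13.906 = 677.89 BTU/h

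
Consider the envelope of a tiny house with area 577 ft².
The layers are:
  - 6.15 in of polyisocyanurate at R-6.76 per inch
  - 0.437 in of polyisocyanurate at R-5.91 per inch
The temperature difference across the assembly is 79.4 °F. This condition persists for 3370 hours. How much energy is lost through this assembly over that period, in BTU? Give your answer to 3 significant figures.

6.15 × 6.76 = 41.57
0.437 × 5.91 = 2.583
R_total = 41.57 + 2.583 = 44.16 ft²·°F·h/BTU
Q = 577 × 79.4 / 44.16 = 1038 BTU/h
E = 1038 × 3370 = 3496000 BTU

3500000 BTU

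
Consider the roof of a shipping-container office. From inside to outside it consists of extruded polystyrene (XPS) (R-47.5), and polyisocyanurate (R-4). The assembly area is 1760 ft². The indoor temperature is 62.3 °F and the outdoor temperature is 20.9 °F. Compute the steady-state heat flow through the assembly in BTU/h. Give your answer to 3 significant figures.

1410 BTU/h

R_total = 47.5 + 4 = 51.5 ft²·°F·h/BTU
Q = A·ΔT/R = 1760 × (62.3 − 20.9) / 51.5 = 1415 BTU/h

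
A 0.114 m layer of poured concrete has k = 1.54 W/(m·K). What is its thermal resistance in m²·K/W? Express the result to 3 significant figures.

0.0740 m²·K/W

R = L/k = 0.114/1.54 = 0.07403 m²·K/W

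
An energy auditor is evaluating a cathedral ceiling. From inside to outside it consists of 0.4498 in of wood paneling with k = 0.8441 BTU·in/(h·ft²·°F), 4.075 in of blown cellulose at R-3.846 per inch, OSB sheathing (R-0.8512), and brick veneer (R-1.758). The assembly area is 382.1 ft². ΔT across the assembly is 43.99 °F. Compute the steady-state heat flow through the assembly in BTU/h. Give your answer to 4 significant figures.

893.4 BTU/h

0.4498/0.8441 = 0.53288
4.075 × 3.846 = 15.672
R_total = 0.53288 + 15.672 + 0.8512 + 1.758 = 18.815 ft²·°F·h/BTU
Q = A·ΔT/R = 382.1 × 43.99 / 18.815 = 893.38 BTU/h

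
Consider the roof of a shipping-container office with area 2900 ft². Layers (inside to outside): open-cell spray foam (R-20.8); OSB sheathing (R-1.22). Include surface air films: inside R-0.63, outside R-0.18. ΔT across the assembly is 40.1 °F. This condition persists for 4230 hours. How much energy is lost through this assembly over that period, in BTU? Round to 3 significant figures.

21500000 BTU

R_total = 0.63 + 20.8 + 1.22 + 0.18 = 22.83 ft²·°F·h/BTU
Q = 2900 × 40.1 / 22.83 = 5094 BTU/h
E = 5094 × 4230 = 21550000 BTU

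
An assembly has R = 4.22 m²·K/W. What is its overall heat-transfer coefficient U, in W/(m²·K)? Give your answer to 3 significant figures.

U = 1/R = 1/4.22 = 0.237

0.237 W/(m²·K)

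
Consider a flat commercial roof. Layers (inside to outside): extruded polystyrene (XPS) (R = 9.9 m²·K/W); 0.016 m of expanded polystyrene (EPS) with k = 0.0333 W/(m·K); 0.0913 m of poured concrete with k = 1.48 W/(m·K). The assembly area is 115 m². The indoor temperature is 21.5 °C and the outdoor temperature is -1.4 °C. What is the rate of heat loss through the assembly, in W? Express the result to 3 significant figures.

0.016/0.0333 = 0.4805
0.0913/1.48 = 0.06169
R_total = 9.9 + 0.4805 + 0.06169 = 10.44 m²·K/W
Q = A·ΔT/R = 115 × (21.5 − (-1.4)) / 10.44 = 252.2 W

252 W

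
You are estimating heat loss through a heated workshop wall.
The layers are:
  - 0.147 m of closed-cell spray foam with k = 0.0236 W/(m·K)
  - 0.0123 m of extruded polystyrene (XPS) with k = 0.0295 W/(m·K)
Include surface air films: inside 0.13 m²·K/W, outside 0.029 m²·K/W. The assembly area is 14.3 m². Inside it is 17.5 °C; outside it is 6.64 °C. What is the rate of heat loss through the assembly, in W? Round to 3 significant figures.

0.147/0.0236 = 6.229
0.0123/0.0295 = 0.4169
R_total = 0.13 + 6.229 + 0.4169 + 0.029 = 6.805 m²·K/W
Q = A·ΔT/R = 14.3 × (17.5 − 6.64) / 6.805 = 22.82 W

22.8 W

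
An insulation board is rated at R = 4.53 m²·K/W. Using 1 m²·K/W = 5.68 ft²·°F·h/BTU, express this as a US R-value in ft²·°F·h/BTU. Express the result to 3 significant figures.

R_US = 4.53 × 5.68 = 25.73

25.7 ft²·°F·h/BTU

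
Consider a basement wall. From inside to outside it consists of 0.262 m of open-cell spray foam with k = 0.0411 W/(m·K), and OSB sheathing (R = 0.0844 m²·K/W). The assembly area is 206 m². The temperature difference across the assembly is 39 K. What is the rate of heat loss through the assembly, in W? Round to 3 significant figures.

1240 W

0.262/0.0411 = 6.375
R_total = 6.375 + 0.0844 = 6.459 m²·K/W
Q = A·ΔT/R = 206 × 39 / 6.459 = 1244 W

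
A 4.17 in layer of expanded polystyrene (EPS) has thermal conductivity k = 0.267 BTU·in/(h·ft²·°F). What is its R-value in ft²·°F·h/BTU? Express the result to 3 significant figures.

15.6 ft²·°F·h/BTU

R = L/k = 4.17/0.267 = 15.62 ft²·°F·h/BTU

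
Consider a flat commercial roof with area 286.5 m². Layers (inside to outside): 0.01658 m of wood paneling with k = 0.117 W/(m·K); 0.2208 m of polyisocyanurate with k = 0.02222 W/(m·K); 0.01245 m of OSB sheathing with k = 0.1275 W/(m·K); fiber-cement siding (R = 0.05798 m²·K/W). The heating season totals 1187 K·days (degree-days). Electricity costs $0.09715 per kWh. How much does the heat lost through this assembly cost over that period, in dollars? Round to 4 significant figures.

0.01658/0.117 = 0.14171
0.2208/0.02222 = 9.937
0.01245/0.1275 = 0.097647
R_total = 0.14171 + 9.937 + 0.097647 + 0.05798 = 10.234 m²·K/W
E = A × HDD × 24 / R / 1000 = 286.5 × 1187 × 24 / 10.234 / 1000 = 797.49 kWh
Cost = 797.49 × 0.09715 = $77.476

77.48 dollars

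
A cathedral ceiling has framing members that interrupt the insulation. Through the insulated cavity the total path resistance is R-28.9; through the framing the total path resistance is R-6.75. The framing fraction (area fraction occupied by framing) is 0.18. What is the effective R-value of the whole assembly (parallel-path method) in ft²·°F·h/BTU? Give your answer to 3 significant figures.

18.2 ft²·°F·h/BTU

U_eff = 0.82/28.9 + 0.18/6.75 = 0.02837 + 0.02667 = 0.05504
R_eff = 1/U_eff = 18.17 ft²·°F·h/BTU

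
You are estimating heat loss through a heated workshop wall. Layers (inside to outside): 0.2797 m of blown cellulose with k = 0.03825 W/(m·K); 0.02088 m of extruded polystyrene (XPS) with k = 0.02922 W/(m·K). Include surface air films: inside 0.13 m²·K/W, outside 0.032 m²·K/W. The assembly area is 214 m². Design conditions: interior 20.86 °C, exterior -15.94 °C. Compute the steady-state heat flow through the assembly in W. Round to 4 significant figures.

961.7 W

0.2797/0.03825 = 7.3124
0.02088/0.02922 = 0.71458
R_total = 0.13 + 7.3124 + 0.71458 + 0.032 = 8.189 m²·K/W
Q = A·ΔT/R = 214 × (20.86 − (-15.94)) / 8.189 = 961.68 W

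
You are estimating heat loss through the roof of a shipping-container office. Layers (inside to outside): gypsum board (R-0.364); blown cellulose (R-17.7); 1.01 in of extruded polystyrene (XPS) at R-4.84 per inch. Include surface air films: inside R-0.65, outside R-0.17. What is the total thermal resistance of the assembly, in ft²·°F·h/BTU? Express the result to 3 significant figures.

1.01 × 4.84 = 4.888
R_total = 0.65 + 0.364 + 17.7 + 4.888 + 0.17 = 23.77 ft²·°F·h/BTU

23.8 ft²·°F·h/BTU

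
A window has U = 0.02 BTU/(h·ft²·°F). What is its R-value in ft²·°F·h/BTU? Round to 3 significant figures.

50.0 ft²·°F·h/BTU

R = 1/U = 1/0.02 = 50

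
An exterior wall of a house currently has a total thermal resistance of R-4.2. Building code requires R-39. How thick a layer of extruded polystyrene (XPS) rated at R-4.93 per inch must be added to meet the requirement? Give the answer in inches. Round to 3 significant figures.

ΔR = 39 − 4.2 = 34.8 ft²·°F·h/BTU
L = ΔR / (R/in) = 34.8/4.93 = 7.059 in

7.06 in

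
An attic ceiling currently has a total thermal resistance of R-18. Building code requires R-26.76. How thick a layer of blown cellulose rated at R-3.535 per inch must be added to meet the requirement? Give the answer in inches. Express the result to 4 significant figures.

2.478 in

ΔR = 26.76 − 18 = 8.76 ft²·°F·h/BTU
L = ΔR / (R/in) = 8.76/3.535 = 2.4781 in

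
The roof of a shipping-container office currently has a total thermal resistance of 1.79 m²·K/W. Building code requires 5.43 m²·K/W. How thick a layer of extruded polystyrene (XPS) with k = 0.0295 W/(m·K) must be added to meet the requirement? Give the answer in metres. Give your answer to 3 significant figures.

ΔR = 5.43 − 1.79 = 3.64 m²·K/W
L = ΔR × k = 3.64 × 0.0295 = 0.1074 m

0.107 m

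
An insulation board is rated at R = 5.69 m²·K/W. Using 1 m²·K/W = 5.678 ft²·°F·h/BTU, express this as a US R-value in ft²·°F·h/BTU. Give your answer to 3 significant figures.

R_US = 5.69 × 5.678 = 32.31

32.3 ft²·°F·h/BTU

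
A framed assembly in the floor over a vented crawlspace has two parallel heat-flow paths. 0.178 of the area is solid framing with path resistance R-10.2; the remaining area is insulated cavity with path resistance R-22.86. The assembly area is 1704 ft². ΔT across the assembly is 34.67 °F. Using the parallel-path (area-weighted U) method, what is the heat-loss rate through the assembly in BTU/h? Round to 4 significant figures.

3155 BTU/h

U_eff = 0.822/22.86 + 0.178/10.2 = 0.035958 + 0.017451 = 0.053409
R_eff = 1/U_eff = 18.723 ft²·°F·h/BTU
Q = 1704 × 34.67 / 18.723 = 3155.3 BTU/h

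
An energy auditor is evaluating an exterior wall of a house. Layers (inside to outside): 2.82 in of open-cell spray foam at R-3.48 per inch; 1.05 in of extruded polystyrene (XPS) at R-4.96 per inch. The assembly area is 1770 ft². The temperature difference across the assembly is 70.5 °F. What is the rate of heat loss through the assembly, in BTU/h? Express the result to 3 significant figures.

2.82 × 3.48 = 9.814
1.05 × 4.96 = 5.208
R_total = 9.814 + 5.208 = 15.02 ft²·°F·h/BTU
Q = A·ΔT/R = 1770 × 70.5 / 15.02 = 8307 BTU/h

8310 BTU/h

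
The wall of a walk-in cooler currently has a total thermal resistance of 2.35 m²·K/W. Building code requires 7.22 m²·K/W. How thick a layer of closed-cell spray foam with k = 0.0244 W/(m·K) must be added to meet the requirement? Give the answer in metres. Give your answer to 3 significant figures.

0.119 m

ΔR = 7.22 − 2.35 = 4.87 m²·K/W
L = ΔR × k = 4.87 × 0.0244 = 0.1188 m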